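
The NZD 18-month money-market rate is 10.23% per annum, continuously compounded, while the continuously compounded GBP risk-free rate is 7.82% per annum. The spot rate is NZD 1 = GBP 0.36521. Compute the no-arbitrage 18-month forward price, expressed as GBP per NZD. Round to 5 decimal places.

T = 18/12 years.
GBP growth factor: e^(0.0782×18/12) = 1.1244567.
Growth of 1 NZD over T: e^(0.1023×18/12) = 1.1658495.
CIP: F = S · (grow GBP)/(grow NZD) = 0.36521 × 1.1244567/1.1658495 = 0.3522434 GBP per NZD.

0.35224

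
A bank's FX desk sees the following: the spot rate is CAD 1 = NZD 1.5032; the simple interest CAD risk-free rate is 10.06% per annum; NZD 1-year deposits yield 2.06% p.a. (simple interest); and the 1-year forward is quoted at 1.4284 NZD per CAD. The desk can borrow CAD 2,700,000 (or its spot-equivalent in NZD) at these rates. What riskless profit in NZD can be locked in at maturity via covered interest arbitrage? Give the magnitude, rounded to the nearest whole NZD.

T = 1 year.
Keep in CAD, deliver into the forward: 2,700,000·1.100600·1.4284 = NZD 4,244,662.01.
Swap to NZD now, deposit: 2,700,000·1.5032·1.020600 = NZD 4,142,247.98.
The quoted forward overvalues CAD, so borrow NZD, buy CAD at spot, deposit the CAD at 10.06%, and sell the proceeds forward at 1.4284.
Profit = 4,244,662.01 − 4,142,247.98 = NZD 102,414.

NZD 102,414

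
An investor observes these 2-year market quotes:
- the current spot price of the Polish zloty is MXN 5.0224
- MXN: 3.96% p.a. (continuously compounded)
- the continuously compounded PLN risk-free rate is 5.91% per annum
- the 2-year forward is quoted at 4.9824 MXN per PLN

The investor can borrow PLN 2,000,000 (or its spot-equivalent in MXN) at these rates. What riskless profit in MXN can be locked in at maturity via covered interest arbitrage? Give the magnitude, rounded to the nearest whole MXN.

T = 2 years.
Keep in PLN, deliver into the forward: 2,000,000·1.1254691827·4.9824 = MXN 11,215,075.31.
Swap to MXN now, deposit: 2,000,000·5.0224·1.0824207846 = MXN 10,872,700.30.
The quoted forward overvalues PLN, so borrow MXN, buy PLN at spot, deposit the PLN at 5.91%, and sell the proceeds forward at 4.9824.
Profit = 11,215,075.31 − 10,872,700.30 = MXN 342,375.

MXN 342,375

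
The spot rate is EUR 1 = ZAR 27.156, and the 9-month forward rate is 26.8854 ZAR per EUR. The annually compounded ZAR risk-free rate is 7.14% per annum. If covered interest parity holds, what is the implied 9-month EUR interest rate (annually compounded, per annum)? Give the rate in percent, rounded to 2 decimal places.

T = 9/12 years.
By CIP, F/S equals the ZAR-to-EUR growth ratio: 26.8854/27.156 = 0.9900354.
ZAR growth factor: (1 + 0.0714)^(9/12) = 1.0530857.
So the EUR growth factor = 1.0636849.
Annualise: 1.0636849^(12/9) − 1 = 0.085802 = 8.58%.

8.58%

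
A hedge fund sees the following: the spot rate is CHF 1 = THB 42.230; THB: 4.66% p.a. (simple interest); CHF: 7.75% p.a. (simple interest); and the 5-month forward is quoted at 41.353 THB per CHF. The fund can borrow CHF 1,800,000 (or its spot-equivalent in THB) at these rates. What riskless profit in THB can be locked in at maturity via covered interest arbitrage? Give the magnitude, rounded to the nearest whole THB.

T = 5/12 years.
Keep in CHF, deliver into the forward: 1,800,000·1.0322916667·41.353 = THB 76,839,043.13.
Swap to THB now, deposit: 1,800,000·42.230·1.0194166667 = THB 77,489,938.50.
The quoted forward undervalues CHF, so borrow CHF, convert to THB at spot, deposit the THB at 4.66%, and buy CHF forward at 41.353 to cover the loan.
Arbitrage profit = |76,839,043.13 − 77,489,938.50| = THB 650,895.

THB 650,895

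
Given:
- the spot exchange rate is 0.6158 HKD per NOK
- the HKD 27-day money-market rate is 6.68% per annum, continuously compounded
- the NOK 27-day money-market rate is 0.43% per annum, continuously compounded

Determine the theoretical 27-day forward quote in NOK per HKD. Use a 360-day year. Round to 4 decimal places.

T = 27/360 years.
HKD growth factor: e^(0.0668×27/360) = 1.0050226.
NOK accumulates by e^(0.0043×27/360) = 1.0003226.
CIP: F = S · (grow HKD)/(grow NOK) = 0.6158 × 1.0050226/1.0003226 = 0.6186933 HKD per NOK.
Quoted the other way: 1/0.6186933 = 1.6163 NOK per HKD.

1.6163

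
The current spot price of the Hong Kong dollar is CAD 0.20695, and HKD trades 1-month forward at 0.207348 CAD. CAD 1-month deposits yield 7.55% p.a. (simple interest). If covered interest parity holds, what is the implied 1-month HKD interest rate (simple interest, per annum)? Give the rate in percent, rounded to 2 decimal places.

5.23%

T = 1/12 years.
CIP gives F = S · g_CAD/g_HKD, so g_CAD/g_HKD = 0.207348/0.20695 = 1.0019232.
The CAD side grows by 1 + 0.0755×1/12 = 1.0062917.
That pins the HKD growth at 1.0043601.
r = (1.0043601 − 1)/(1/12) = 0.052321 → 5.23%.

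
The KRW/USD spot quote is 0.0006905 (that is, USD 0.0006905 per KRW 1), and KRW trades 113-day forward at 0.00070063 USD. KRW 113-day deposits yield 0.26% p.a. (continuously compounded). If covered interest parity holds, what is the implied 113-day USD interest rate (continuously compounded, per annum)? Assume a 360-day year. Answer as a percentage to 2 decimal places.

T = 113/360 years.
F/S = 0.00070063/0.0006905 = 1.0146705 = (growth of USD) / (growth of KRW).
KRW growth factor: e^(0.0026×113/360) = 1.0008164.
That pins the USD growth at 1.0154989.
r = ln(1.0154989)/(113/360) = 0.048998 → 4.90%.

4.90%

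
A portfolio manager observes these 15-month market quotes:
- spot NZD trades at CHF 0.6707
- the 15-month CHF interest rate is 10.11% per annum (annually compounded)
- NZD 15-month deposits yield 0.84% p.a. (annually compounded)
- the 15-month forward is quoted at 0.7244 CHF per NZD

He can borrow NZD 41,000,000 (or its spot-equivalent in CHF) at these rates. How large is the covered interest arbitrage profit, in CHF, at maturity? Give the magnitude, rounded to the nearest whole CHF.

T = 15/12 years.
Keep in NZD, deliver into the forward: 41,000,000·1.0105110019·0.7244 = CHF 30,012,580.96.
Swap to CHF now, deposit: 41,000,000·0.6707·1.1279333903 = CHF 31,016,701.92.
The quoted forward undervalues NZD, so borrow NZD, convert to CHF at spot, deposit the CHF at 10.11%, and buy NZD forward at 0.7244 to cover the loan.
Profit = 31,016,701.92 − 30,012,580.96 = CHF 1,004,121.

CHF 1,004,121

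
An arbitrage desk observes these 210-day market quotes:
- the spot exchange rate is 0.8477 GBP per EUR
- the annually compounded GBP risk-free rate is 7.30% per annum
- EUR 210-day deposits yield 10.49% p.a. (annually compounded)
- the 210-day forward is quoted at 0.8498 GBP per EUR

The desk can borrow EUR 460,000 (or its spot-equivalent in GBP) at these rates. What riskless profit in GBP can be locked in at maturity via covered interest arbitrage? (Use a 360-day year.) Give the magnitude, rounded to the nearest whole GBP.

GBP 8,027

T = 210/360 years.
Route A — deposit EUR, sell forward: 460,000 × 1.0599167 × 0.8498 = GBP 414,329.92.
Route B — convert at spot, deposit GBP: 460,000 × 0.8477 × 1.0419571 = GBP 406,302.84.
The quoted forward overvalues EUR, so borrow GBP, buy EUR at spot, deposit the EUR at 10.49%, and sell the proceeds forward at 0.8498.
Profit = 414,329.92 − 406,302.84 = GBP 8,027.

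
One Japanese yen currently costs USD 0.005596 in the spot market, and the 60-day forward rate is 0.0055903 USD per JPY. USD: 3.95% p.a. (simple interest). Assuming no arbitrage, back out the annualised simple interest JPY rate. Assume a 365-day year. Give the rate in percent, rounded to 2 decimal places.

4.57%

T = 60/365 years.
By CIP, F/S equals the USD-to-JPY growth ratio: 0.0055903/0.005596 = 0.9989814.
USD growth factor: 1 + 0.0395×60/365 = 1.0064932.
Hence g_JPY = 1.0075195.
(1.0075195 − 1)/T = 0.045744, i.e. 4.57%.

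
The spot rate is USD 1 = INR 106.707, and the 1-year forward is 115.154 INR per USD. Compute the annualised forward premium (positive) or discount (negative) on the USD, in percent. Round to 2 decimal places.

T = 1 year.
(F − S)/S = (115.154 − 106.707)/106.707 = 0.0791607.
Per annum: 0.0791607 / 1 = 0.079161 = 7.92%.

+7.92%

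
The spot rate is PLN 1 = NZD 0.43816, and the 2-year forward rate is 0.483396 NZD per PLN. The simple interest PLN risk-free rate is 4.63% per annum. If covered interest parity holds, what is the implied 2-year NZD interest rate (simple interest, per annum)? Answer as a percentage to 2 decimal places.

T = 2 years.
F/S = 0.483396/0.43816 = 1.1032408 = (growth of NZD) / (growth of PLN).
PLN growth factor: 1 + 0.0463×2 = 1.092600.
That pins the NZD growth at 1.2054009.
(1.2054009 − 1)/T = 0.102700, i.e. 10.27%.

10.27%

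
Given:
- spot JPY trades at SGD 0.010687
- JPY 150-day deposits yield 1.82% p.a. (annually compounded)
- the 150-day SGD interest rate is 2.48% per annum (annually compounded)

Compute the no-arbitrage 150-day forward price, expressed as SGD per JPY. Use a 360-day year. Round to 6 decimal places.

0.010716

T = 150/360 years.
Growth of 1 SGD over T: (1 + 0.0248)^(150/360) = 1.0102596.
JPY accumulates by (1 + 0.0182)^(150/360) = 1.0075435.
So F = 0.010687 × 1.0102596 / 1.0075435 = 0.01071581 (SGD/JPY).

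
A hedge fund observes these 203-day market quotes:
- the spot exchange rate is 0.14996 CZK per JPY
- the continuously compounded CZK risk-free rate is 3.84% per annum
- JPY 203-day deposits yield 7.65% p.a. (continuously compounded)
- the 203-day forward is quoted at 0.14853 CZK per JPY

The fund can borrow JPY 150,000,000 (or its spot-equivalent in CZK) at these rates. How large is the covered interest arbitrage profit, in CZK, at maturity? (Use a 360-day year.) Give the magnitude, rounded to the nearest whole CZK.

CZK 275,231

T = 203/360 years.
Keep in JPY, deliver into the forward: 150,000,000·1.0440814462·0.14853 = CZK 23,261,612.58.
Swap to CZK now, deposit: 150,000,000·0.14996·1.021889468 = CZK 22,986,381.69.
The quoted forward overvalues JPY, so borrow CZK, buy JPY at spot, deposit the JPY at 7.65%, and sell the proceeds forward at 0.14853.
The gap between the two covered legs is CZK 275,231.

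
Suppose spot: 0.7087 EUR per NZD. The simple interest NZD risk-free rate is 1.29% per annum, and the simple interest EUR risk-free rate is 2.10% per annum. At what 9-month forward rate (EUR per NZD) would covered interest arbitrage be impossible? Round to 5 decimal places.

T = 9/12 years.
EUR growth factor: 1 + 0.0210×9/12 = 1.015750.
NZD accumulates by 1 + 0.0129×9/12 = 1.009675.
CIP: F = S · (grow EUR)/(grow NZD) = 0.7087 × 1.015750/1.009675 = 0.7129641 EUR per NZD.

0.71296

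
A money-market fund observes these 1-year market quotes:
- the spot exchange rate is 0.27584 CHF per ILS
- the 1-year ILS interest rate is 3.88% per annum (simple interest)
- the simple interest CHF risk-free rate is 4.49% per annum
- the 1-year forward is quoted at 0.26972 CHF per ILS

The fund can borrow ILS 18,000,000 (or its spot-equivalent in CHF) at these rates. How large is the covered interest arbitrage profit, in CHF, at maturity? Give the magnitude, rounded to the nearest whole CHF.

T = 1 year.
Route A — deposit ILS, sell forward: 18,000,000 × 1.038800 × 0.26972 = CHF 5,043,332.45.
Route B — convert at spot, deposit CHF: 18,000,000 × 0.27584 × 1.044900 = CHF 5,188,053.89.
The quoted forward undervalues ILS, so borrow ILS, convert to CHF at spot, deposit the CHF at 4.49%, and buy ILS forward at 0.26972 to cover the loan.
The gap between the two covered legs is CHF 144,721.

CHF 144,721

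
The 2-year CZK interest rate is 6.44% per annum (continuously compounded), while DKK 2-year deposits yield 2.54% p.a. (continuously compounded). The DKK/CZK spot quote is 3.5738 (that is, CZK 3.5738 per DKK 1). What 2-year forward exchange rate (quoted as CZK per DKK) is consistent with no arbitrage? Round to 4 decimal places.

3.8637

T = 2 years.
CZK growth factor: e^(0.0644×2) = 1.1374626.
DKK growth factor: e^(0.0254×2) = 1.0521124.
CIP: F = S · (grow CZK)/(grow DKK) = 3.5738 × 1.1374626/1.0521124 = 3.863716 CZK per DKK.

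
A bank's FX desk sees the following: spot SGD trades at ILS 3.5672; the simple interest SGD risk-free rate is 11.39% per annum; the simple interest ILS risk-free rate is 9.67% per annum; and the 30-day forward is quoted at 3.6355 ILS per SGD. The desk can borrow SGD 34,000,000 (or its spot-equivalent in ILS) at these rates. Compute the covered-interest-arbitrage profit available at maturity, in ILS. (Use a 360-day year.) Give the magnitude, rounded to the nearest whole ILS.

T = 30/360 years.
Route A — deposit SGD, sell forward: 34,000,000 × 1.00949166667 × 3.6355 = ILS 124,780,236.44.
Route B — convert at spot, deposit ILS: 34,000,000 × 3.5672 × 1.00805833333 = ILS 122,262,153.35.
The quoted forward overvalues SGD, so borrow ILS, buy SGD at spot, deposit the SGD at 11.39%, and sell the proceeds forward at 3.6355.
Profit = 124,780,236.44 − 122,262,153.35 = ILS 2,518,083.

ILS 2,518,083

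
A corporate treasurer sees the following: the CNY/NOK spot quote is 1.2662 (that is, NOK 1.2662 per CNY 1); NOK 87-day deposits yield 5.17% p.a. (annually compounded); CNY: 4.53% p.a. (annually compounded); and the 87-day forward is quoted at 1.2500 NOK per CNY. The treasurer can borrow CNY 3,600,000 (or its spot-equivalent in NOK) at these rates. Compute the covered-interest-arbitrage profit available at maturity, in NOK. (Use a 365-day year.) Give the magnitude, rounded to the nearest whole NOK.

NOK 65,646

T = 87/365 years.
Keep in CNY, deliver into the forward: 3,600,000·1.010616069·1.2500 = NOK 4,547,772.31.
Swap to NOK now, deposit: 3,600,000·1.2662·1.012087505 = NOK 4,613,418.72.
The quoted forward undervalues CNY, so borrow CNY, convert to NOK at spot, deposit the NOK at 5.17%, and buy CNY forward at 1.2500 to cover the loan.
Profit = 4,613,418.72 − 4,547,772.31 = NOK 65,646.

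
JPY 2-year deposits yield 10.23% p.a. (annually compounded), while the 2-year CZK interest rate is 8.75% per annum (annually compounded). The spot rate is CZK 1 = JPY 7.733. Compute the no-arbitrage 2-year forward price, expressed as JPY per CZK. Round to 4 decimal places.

7.9449

T = 2 years.
JPY growth factor: (1 + 0.1023)^2 = 1.2150653.
Growth of 1 CZK over T: (1 + 0.0875)^2 = 1.1826562.
Forward (JPY per CZK) = 7.733 × 1.2150653 / 1.1826562 = 7.944912.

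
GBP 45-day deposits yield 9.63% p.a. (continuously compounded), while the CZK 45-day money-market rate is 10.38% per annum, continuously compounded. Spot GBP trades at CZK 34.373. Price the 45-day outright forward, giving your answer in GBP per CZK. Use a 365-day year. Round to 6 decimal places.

0.029066

T = 45/365 years.
CZK accumulates by e^(0.1038×45/365) = 1.0128795.
GBP growth factor: e^(0.0963×45/365) = 1.0119434.
So F = 34.373 × 1.0128795 / 1.0119434 = 34.40480 (CZK/GBP).
Invert for GBP per CZK: 1 / 34.40480 = 0.029066.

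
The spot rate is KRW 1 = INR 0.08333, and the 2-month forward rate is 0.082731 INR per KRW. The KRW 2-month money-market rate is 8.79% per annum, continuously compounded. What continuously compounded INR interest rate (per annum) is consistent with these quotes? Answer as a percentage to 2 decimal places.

4.46%

T = 2/12 years.
CIP gives F = S · g_INR/g_KRW, so g_INR/g_KRW = 0.082731/0.08333 = 0.9928117.
KRW growth factor: e^(0.0879×2/12) = 1.0147578.
Hence g_INR = 1.0074634.
Take logs: ln 1.0074634 / (2/12) = 0.044614, so 4.46%.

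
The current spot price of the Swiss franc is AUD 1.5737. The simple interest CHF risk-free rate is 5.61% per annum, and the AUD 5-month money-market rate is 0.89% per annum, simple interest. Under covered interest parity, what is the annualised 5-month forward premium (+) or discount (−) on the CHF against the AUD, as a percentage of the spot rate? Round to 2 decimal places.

-4.61%

T = 5/12 years.
No-arbitrage forward: 1.5737 × 1.0037083 / 1.023375 = 1.5434574 AUD/CHF.
Annualised premium = (F − S)/S × (1/T) = (1.5434574 − 1.5737)/1.5737 ÷ (5/12) = -4.61%.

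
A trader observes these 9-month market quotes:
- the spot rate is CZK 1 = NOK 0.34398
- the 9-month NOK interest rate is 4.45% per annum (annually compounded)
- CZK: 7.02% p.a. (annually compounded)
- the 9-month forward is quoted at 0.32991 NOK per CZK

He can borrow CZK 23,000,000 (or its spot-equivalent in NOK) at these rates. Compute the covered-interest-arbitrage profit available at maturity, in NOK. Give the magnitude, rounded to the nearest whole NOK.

T = 9/12 years.
Route A — deposit CZK, sell forward: 23,000,000 × 1.052200999 × 0.32991 = NOK 7,984,027.53.
Route B — convert at spot, deposit NOK: 23,000,000 × 0.34398 × 1.03319271 = NOK 8,174,145.45.
The quoted forward undervalues CZK, so borrow CZK, convert to NOK at spot, deposit the NOK at 4.45%, and buy CZK forward at 0.32991 to cover the loan.
Arbitrage profit = |7,984,027.53 − 8,174,145.45| = NOK 190,118.

NOK 190,118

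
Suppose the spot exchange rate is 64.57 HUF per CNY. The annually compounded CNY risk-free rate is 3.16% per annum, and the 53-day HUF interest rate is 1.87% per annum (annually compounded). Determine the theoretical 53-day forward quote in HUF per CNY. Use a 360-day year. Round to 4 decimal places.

64.4505

T = 53/360 years.
HUF growth factor: (1 + 0.0187)^(53/360) = 1.00273135.
CNY growth factor: (1 + 0.0316)^(53/360) = 1.00459074.
So F = 64.57 × 1.00273135 / 1.00459074 = 64.450488 (HUF/CNY).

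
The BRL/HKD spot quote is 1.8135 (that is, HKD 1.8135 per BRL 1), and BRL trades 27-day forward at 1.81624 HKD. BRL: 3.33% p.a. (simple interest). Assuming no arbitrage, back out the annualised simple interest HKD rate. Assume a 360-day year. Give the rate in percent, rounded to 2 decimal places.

T = 27/360 years.
CIP gives F = S · g_HKD/g_BRL, so g_HKD/g_BRL = 1.81624/1.8135 = 1.0015109.
BRL growth factor: 1 + 0.0333×27/360 = 1.0024975.
So the HKD growth factor = 1.0040122.
r = (1.0040122 − 1)/(27/360) = 0.053496 → 5.35%.

5.35%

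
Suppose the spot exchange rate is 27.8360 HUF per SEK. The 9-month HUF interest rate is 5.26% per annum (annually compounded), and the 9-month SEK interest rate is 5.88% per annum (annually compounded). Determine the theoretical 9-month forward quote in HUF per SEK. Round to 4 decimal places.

27.7137

T = 9/12 years.
HUF growth factor: (1 + 0.0526)^(9/12) = 1.03919614.
SEK growth factor: (1 + 0.0588)^(9/12) = 1.04378355.
Forward (HUF per SEK) = 27.836 × 1.03919614 / 1.04378355 = 27.713661.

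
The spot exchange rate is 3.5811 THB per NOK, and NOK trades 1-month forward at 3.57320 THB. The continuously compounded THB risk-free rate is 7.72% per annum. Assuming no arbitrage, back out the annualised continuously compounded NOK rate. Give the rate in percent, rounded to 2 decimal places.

10.37%

T = 1/12 years.
CIP gives F = S · g_THB/g_NOK, so g_THB/g_NOK = 3.5732/3.5811 = 0.9977940.
THB growth factor: e^(0.0772×1/12) = 1.0064541.
Hence g_NOK = 1.0086792.
r = ln(1.0086792)/(1/12) = 0.103701 → 10.37%.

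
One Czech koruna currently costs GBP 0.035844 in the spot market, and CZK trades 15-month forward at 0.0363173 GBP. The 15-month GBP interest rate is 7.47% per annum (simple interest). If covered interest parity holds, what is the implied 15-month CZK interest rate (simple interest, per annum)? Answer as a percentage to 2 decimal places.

T = 15/12 years.
By CIP, F/S equals the GBP-to-CZK growth ratio: 0.0363173/0.035844 = 1.0132044.
The GBP side grows by 1 + 0.0747×15/12 = 1.093375.
That pins the CZK growth at 1.0791258.
r = (1.0791258 − 1)/(15/12) = 0.063301 → 6.33%.

6.33%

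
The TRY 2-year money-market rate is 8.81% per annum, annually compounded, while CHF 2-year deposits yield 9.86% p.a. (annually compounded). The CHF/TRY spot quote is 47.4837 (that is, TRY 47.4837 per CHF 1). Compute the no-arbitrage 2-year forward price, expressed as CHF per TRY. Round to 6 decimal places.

0.021468

T = 2 years.
TRY accumulates by (1 + 0.0881)^2 = 1.1839616.
Growth of 1 CHF over T: (1 + 0.0986)^2 = 1.206922.
Forward (TRY per CHF) = 47.4837 × 1.1839616 / 1.206922 = 46.58037.
Quoted the other way: 1/46.58037 = 0.021468 CHF per TRY.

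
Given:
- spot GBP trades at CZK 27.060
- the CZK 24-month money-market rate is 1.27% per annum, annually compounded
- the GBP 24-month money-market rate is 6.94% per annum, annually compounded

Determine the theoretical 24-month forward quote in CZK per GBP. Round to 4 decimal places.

24.2666

T = 2 years.
CZK growth factor: (1 + 0.0127)^2 = 1.02556129.
GBP growth factor: (1 + 0.0694)^2 = 1.14361636.
Forward (CZK per GBP) = 27.06 × 1.02556129 / 1.14361636 = 24.266607.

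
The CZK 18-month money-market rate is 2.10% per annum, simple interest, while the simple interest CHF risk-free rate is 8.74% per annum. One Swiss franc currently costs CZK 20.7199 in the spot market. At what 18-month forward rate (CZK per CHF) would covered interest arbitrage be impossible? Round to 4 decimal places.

T = 18/12 years.
CZK accumulates by 1 + 0.0210×18/12 = 1.031500.
CHF growth factor: 1 + 0.0874×18/12 = 1.131100.
Forward (CZK per CHF) = 20.7199 × 1.031500 / 1.131100 = 18.895391.

18.8954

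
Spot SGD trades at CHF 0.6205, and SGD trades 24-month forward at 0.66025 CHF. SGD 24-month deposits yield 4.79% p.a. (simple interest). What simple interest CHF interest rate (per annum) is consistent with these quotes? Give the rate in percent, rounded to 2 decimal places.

T = 2 years.
CIP gives F = S · g_CHF/g_SGD, so g_CHF/g_SGD = 0.66025/0.6205 = 1.0640612.
SGD growth factor: 1 + 0.0479×2 = 1.095800.
That pins the CHF growth at 1.1659983.
(1.1659983 − 1)/T = 0.082999, i.e. 8.30%.

8.30%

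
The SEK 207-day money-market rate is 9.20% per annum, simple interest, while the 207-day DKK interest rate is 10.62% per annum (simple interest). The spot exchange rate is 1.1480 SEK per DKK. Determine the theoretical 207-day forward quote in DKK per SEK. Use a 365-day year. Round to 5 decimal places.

0.87775

T = 207/365 years.
SEK accumulates by 1 + 0.0920×207/365 = 1.0521753.
DKK accumulates by 1 + 0.1062×207/365 = 1.0602285.
CIP: F = S · (grow SEK)/(grow DKK) = 1.148 × 1.0521753/1.0602285 = 1.139280 SEK per DKK.
Quoted the other way: 1/1.139280 = 0.87775 DKK per SEK.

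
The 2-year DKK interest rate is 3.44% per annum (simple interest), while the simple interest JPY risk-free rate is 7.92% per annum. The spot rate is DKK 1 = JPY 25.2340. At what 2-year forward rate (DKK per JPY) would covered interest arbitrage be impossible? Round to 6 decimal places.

0.036564

T = 2 years.
Growth of 1 JPY over T: 1 + 0.0792×2 = 1.158400.
DKK accumulates by 1 + 0.0344×2 = 1.068800.
So F = 25.234 × 1.158400 / 1.068800 = 27.34943 (JPY/DKK).
Quoted the other way: 1/27.34943 = 0.036564 DKK per JPY.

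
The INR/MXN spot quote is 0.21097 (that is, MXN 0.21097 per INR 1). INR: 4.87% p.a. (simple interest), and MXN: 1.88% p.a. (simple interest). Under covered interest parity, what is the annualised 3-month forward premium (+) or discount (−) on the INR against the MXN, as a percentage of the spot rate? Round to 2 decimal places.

T = 3/12 years.
F = S · g_MXN/g_INR = 0.21097 × 1.004700/1.012175 = 0.20941197.
(F − S)/S ÷ T = (0.20941197 − 0.21097)/0.21097/(3/12) = -0.029540 → -2.95%.

-2.95%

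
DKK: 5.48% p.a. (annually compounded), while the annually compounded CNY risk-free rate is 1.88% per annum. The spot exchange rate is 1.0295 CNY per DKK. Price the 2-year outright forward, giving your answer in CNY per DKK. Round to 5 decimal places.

0.96043

T = 2 years.
Growth of 1 CNY over T: (1 + 0.0188)^2 = 1.0379534.
DKK accumulates by (1 + 0.0548)^2 = 1.112603.
So F = 1.0295 × 1.0379534 / 1.112603 = 0.9604262 (CNY/DKK).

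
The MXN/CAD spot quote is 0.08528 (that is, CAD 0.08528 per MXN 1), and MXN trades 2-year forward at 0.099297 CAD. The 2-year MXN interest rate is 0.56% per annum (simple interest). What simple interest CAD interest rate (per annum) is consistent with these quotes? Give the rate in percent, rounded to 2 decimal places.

8.87%

T = 2 years.
F/S = 0.099297/0.08528 = 1.1643644 = (growth of CAD) / (growth of MXN).
MXN growth factor: 1 + 0.0056×2 = 1.011200.
That pins the CAD growth at 1.1774053.
(1.1774053 − 1)/T = 0.088703, i.e. 8.87%.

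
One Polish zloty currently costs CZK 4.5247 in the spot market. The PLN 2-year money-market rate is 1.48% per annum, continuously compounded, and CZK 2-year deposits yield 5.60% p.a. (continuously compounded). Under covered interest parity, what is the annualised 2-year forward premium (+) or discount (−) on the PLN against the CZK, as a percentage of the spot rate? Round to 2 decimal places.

T = 2 years.
F = S · g_CZK/g_PLN = 4.5247 × 1.1185129/1.0300424 = 4.9133272.
Annualised premium = (F − S)/S × (1/T) = (4.9133272 − 4.5247)/4.5247 ÷ 2 = 4.29%.

+4.29%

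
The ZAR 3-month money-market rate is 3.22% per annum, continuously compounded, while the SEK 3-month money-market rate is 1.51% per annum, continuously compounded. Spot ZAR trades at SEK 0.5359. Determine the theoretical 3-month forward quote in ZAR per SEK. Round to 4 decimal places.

T = 3/12 years.
SEK accumulates by e^(0.0151×3/12) = 1.0037821.
ZAR growth factor: e^(0.0322×3/12) = 1.0080825.
So F = 0.5359 × 1.0037821 / 1.0080825 = 0.5336139 (SEK/ZAR).
Quoted the other way: 1/0.5336139 = 1.8740 ZAR per SEK.

1.8740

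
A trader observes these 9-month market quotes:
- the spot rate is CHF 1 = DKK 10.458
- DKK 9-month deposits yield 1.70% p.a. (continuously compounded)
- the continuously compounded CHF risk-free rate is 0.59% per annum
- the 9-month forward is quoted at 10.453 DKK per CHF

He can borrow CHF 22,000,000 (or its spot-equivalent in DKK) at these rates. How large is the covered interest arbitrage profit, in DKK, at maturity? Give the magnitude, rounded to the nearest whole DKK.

T = 9/12 years.
Invest the CHF and cover forward: 22,000,000 × 1.00443480477 × 10.453 = DKK 230,985,854.31.
Convert at spot and invest in DKK: 22,000,000 × 10.458 × 1.0128316278 = DKK 233,028,249.60.
The quoted forward undervalues CHF, so borrow CHF, convert to DKK at spot, deposit the DKK at 1.70%, and buy CHF forward at 10.453 to cover the loan.
Profit = 233,028,249.60 − 230,985,854.31 = DKK 2,042,395.

DKK 2,042,395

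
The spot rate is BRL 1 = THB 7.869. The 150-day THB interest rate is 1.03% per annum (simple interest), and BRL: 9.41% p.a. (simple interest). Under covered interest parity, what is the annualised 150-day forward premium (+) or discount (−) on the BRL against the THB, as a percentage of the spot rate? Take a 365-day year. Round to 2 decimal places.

T = 150/365 years.
F = S · g_THB/g_BRL = 7.869 × 1.0042329/1.0386712 = 7.608095.
(F − S)/S ÷ T = (7.608095 − 7.869)/7.869/(150/365) = -0.080680 → -8.07%.

-8.07%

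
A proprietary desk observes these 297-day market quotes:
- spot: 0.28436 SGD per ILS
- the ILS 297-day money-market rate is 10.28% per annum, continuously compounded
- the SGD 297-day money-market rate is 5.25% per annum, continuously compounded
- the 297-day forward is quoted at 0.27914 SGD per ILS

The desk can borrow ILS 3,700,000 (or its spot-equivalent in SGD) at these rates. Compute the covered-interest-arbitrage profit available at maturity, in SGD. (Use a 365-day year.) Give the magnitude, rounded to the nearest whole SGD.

T = 297/365 years.
Keep in ILS, deliver into the forward: 3,700,000·1.087246354·0.27914 = SGD 1,122,927.60.
Swap to SGD now, deposit: 3,700,000·0.28436·1.043644775 = SGD 1,098,052.06.
The quoted forward overvalues ILS, so borrow SGD, buy ILS at spot, deposit the ILS at 10.28%, and sell the proceeds forward at 0.27914.
Arbitrage profit = |1,122,927.60 − 1,098,052.06| = SGD 24,876.

SGD 24,876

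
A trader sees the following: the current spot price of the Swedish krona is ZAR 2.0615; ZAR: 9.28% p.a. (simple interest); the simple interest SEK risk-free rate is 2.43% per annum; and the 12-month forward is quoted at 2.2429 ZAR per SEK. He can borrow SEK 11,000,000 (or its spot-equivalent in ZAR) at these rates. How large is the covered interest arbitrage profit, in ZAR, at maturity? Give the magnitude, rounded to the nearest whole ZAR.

ZAR 490,548

T = 1 year.
Invest the SEK and cover forward: 11,000,000 × 1.024300 × 2.2429 = ZAR 25,271,427.17.
Convert at spot and invest in ZAR: 11,000,000 × 2.0615 × 1.092800 = ZAR 24,780,879.20.
The quoted forward overvalues SEK, so borrow ZAR, buy SEK at spot, deposit the SEK at 2.43%, and sell the proceeds forward at 2.2429.
Profit = 25,271,427.17 − 24,780,879.20 = ZAR 490,548.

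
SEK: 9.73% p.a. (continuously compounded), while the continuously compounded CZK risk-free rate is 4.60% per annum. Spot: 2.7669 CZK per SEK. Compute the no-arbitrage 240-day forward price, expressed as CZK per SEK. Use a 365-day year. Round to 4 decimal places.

2.6751

T = 240/365 years.
CZK growth factor: e^(0.0460×240/365) = 1.0307086.
SEK accumulates by e^(0.0973×240/365) = 1.066069.
So F = 2.7669 × 1.0307086 / 1.066069 = 2.675125 (CZK/SEK).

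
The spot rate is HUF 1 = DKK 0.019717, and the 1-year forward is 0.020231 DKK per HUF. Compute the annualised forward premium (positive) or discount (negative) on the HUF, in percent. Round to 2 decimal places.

T = 1 year.
(F − S)/S = (0.020231 − 0.019717)/0.019717 = 0.0260689.
Per annum: 0.0260689 / 1 = 0.026069 = 2.61%.

+2.61%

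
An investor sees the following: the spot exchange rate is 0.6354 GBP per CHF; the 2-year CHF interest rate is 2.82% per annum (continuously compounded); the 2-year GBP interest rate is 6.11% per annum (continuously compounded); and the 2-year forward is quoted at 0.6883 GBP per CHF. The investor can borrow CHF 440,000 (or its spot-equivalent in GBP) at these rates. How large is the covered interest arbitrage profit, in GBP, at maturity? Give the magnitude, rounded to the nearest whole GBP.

GBP 4,508

T = 2 years.
Keep in CHF, deliver into the forward: 440,000·1.05802081·0.6883 = GBP 320,423.72.
Swap to GBP now, deposit: 440,000·0.6354·1.12998008 = GBP 315,915.31.
The quoted forward overvalues CHF, so borrow GBP, buy CHF at spot, deposit the CHF at 2.82%, and sell the proceeds forward at 0.6883.
Arbitrage profit = |320,423.72 − 315,915.31| = GBP 4,508.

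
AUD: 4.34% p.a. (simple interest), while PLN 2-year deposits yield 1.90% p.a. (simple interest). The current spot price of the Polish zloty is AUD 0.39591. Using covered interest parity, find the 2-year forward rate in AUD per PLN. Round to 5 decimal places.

0.41452

T = 2 years.
AUD accumulates by 1 + 0.0434×2 = 1.086800.
PLN growth factor: 1 + 0.0190×2 = 1.038000.
CIP: F = S · (grow AUD)/(grow PLN) = 0.39591 × 1.086800/1.038000 = 0.4145231 AUD per PLN.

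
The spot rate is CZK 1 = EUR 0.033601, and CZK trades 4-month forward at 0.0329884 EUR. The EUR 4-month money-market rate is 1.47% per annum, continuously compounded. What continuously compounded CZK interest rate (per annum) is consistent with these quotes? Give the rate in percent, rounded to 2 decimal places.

6.99%

T = 4/12 years.
CIP gives F = S · g_EUR/g_CZK, so g_EUR/g_CZK = 0.0329884/0.033601 = 0.9817684.
EUR growth factor: e^(0.0147×4/12) = 1.004912.
Hence g_CZK = 1.0235734.
Take logs: ln 1.0235734 / (4/12) = 0.069900, so 6.99%.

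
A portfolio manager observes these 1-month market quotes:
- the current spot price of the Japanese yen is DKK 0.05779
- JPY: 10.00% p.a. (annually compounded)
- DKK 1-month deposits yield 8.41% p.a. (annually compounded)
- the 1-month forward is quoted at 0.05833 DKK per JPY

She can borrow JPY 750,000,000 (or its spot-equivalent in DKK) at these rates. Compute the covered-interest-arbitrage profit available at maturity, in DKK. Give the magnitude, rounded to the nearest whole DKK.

T = 1/12 years.
Invest the JPY and cover forward: 750,000,000 × 1.0079741404 × 0.05833 = DKK 44,096,348.71.
Convert at spot and invest in DKK: 750,000,000 × 0.05779 × 1.0067518709 = DKK 43,635,142.96.
The quoted forward overvalues JPY, so borrow DKK, buy JPY at spot, deposit the JPY at 10.00%, and sell the proceeds forward at 0.05833.
Profit = 44,096,348.71 − 43,635,142.96 = DKK 461,206.

DKK 461,206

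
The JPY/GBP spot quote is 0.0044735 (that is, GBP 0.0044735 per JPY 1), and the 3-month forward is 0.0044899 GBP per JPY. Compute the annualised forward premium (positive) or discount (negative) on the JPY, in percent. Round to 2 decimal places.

+1.47%

T = 3/12 years.
(F − S)/S = (0.0044899 − 0.0044735)/0.0044735 = 0.0036660.
Annualise by dividing by T: 0.0036660 / (3/12) = 0.014664 → 1.47%.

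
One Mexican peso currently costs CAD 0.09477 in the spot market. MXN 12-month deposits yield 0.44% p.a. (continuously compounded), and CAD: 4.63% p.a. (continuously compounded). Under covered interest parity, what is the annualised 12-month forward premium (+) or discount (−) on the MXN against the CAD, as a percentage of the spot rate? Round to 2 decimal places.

T = 1 year.
F = S · g_CAD/g_MXN = 0.09477 × 1.0473886/1.0044097 = 0.09882523.
(F − S)/S ÷ T = (0.09882523 − 0.09477)/0.09477/1 = 0.042790 → 4.28%.

+4.28%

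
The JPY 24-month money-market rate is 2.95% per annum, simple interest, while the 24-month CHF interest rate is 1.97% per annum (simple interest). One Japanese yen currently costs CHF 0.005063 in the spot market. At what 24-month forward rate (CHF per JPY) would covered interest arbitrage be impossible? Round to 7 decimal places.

T = 2 years.
Growth of 1 CHF over T: 1 + 0.0197×2 = 1.039400.
JPY accumulates by 1 + 0.0295×2 = 1.059000.
So F = 0.005063 × 1.039400 / 1.059000 = 0.004969294 (CHF/JPY).

0.0049693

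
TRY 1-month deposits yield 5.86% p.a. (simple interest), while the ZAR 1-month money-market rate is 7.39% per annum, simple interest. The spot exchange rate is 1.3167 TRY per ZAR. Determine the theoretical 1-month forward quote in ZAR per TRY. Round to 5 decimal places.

0.76044

T = 1/12 years.
TRY accumulates by 1 + 0.0586×1/12 = 1.0048833.
Growth of 1 ZAR over T: 1 + 0.0739×1/12 = 1.0061583.
CIP: F = S · (grow TRY)/(grow ZAR) = 1.3167 × 1.0048833/1.0061583 = 1.315031 TRY per ZAR.
Invert for ZAR per TRY: 1 / 1.315031 = 0.76044.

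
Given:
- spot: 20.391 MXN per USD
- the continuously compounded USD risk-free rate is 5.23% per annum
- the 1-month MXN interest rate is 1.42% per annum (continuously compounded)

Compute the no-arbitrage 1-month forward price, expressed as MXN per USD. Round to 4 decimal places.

T = 1/12 years.
Growth of 1 MXN over T: e^(0.0142×1/12) = 1.00118403.
USD growth factor: e^(0.0523×1/12) = 1.00436784.
CIP: F = S · (grow MXN)/(grow USD) = 20.391 × 1.00118403/1.00436784 = 20.326361 MXN per USD.

20.3264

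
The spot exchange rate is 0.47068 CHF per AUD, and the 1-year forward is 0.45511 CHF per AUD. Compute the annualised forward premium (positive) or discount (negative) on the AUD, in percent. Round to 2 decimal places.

T = 1 year.
Period premium: (0.45511 − 0.47068)/0.47068 = -0.0330798.
×(1/T) gives -3.31% p.a.

-3.31%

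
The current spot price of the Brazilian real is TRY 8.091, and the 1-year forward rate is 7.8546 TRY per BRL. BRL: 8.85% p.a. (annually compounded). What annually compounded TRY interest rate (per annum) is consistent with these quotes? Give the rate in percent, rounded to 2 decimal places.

T = 1 year.
CIP gives F = S · g_TRY/g_BRL, so g_TRY/g_BRL = 7.8546/8.091 = 0.9707824.
The BRL side grows by (1 + 0.0885)^1 = 1.088500.
So the TRY growth factor = 1.0566966.
r = 1.0566966^(1/1) − 1 = 0.056697 → 5.67%.

5.67%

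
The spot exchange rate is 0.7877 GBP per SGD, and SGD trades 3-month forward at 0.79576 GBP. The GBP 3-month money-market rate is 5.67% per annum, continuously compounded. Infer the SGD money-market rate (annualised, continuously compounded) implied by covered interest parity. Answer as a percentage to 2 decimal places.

1.60%

T = 3/12 years.
F/S = 0.79576/0.7877 = 1.0102323 = (growth of GBP) / (growth of SGD).
GBP growth factor: e^(0.0567×3/12) = 1.0142759.
So the SGD growth factor = 1.0040026.
r = ln(1.0040026)/(3/12) = 0.015978 → 1.60%.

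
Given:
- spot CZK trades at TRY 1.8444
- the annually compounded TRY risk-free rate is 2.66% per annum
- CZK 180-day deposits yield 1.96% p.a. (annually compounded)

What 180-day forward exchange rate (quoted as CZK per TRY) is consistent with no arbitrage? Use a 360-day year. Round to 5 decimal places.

T = 180/360 years.
Growth of 1 TRY over T: (1 + 0.0266)^(180/360) = 1.0132127.
CZK accumulates by (1 + 0.0196)^(180/360) = 1.0097524.
Forward (TRY per CZK) = 1.8444 × 1.0132127 / 1.0097524 = 1.850721.
Quoted the other way: 1/1.850721 = 0.54033 CZK per TRY.

0.54033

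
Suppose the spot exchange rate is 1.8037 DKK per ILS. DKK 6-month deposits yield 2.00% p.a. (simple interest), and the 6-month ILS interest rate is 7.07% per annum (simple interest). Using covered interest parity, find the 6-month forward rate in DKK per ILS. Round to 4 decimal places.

1.7595

T = 6/12 years.
DKK growth factor: 1 + 0.0200×6/12 = 1.010000.
ILS accumulates by 1 + 0.0707×6/12 = 1.035350.
CIP: F = S · (grow DKK)/(grow ILS) = 1.8037 × 1.010000/1.035350 = 1.759537 DKK per ILS.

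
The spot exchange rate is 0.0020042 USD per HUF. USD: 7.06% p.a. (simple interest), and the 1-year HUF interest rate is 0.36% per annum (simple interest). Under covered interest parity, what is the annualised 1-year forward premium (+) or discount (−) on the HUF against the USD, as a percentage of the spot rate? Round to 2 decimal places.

T = 1 year.
CIP forward (USD per HUF) = 0.0020042 × 1.070600/1.003600 = 0.0021379997.
Annualised premium = (F − S)/S × (1/T) = (0.0021379997 − 0.0020042)/0.0020042 ÷ 1 = 6.68%.

+6.68%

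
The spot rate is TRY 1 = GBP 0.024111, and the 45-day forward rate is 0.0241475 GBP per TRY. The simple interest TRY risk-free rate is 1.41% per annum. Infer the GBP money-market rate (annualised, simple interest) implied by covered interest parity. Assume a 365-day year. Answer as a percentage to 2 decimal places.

T = 45/365 years.
CIP gives F = S · g_GBP/g_TRY, so g_GBP/g_TRY = 0.0241475/0.024111 = 1.0015138.
The TRY side grows by 1 + 0.0141×45/365 = 1.0017384.
Hence g_GBP = 1.0032548.
(1.0032548 − 1)/T = 0.026400, i.e. 2.64%.

2.64%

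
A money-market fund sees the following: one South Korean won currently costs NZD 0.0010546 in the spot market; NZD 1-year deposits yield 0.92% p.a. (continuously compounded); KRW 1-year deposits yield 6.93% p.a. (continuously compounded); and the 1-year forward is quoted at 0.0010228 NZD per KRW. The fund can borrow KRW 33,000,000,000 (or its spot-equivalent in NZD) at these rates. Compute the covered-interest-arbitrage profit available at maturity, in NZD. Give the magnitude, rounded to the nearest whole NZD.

NZD 1,050,940

T = 1 year.
Keep in KRW, deliver into the forward: 33,000,000,000·1.0717576882·0.0010228 = NZD 36,174,394.20.
Swap to NZD now, deposit: 33,000,000,000·0.0010546·1.0092424501 = NZD 35,123,453.90.
The quoted forward overvalues KRW, so borrow NZD, buy KRW at spot, deposit the KRW at 6.93%, and sell the proceeds forward at 0.0010228.
The gap between the two covered legs is NZD 1,050,940.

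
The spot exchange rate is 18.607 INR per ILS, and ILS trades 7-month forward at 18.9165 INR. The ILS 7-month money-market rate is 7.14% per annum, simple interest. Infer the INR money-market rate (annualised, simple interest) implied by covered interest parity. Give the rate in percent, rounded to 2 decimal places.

T = 7/12 years.
By CIP, F/S equals the INR-to-ILS growth ratio: 18.9165/18.607 = 1.0166335.
ILS growth factor: 1 + 0.0714×7/12 = 1.041650.
Hence g_INR = 1.0589763.
(1.0589763 − 1)/T = 0.101102, i.e. 10.11%.

10.11%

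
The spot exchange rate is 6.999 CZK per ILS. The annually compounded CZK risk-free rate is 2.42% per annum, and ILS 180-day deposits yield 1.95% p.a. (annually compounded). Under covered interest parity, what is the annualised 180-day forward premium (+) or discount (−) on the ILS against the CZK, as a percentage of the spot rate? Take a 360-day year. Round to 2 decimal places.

+0.46%

T = 180/360 years.
CIP forward (CZK per ILS) = 6.999 × 1.0120277/1.0097029 = 7.015115.
Annualised premium = (F − S)/S × (1/T) = (7.015115 − 6.999)/6.999 ÷ (180/360) = 0.46%.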